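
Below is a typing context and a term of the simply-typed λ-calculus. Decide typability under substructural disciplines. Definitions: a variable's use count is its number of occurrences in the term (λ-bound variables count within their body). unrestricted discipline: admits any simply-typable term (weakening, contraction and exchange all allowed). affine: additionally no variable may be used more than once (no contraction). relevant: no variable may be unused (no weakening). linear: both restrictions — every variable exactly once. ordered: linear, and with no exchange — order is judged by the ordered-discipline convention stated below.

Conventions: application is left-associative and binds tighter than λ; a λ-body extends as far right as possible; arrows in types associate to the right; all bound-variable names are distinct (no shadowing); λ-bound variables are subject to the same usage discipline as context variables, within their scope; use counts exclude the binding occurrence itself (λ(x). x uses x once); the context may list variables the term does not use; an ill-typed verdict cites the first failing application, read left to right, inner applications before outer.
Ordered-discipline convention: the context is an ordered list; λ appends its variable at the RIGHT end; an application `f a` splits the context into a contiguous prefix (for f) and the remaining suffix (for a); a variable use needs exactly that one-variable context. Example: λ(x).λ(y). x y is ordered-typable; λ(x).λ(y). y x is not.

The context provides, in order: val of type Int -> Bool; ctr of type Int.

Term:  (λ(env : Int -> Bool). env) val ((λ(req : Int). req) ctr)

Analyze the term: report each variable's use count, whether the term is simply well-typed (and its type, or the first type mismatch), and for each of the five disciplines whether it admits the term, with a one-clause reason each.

usage: val=1; ctr=1; env (bound)=1; req (bound)=1
left-to-right use order: env, val, req, ctr
typing: ✓ — Bool
ordered ✓ (one use each (val, ctr, env, req); ordered split holds)
linear ✓ (exactly-once usage across val, ctr, env, req)
affine ✓ (at most one use each (val, ctr, env, req))
relevant ✓ (at least one use each (val, ctr, env, req))
unrestricted ✓ (type-checks (Bool) and nothing is barred)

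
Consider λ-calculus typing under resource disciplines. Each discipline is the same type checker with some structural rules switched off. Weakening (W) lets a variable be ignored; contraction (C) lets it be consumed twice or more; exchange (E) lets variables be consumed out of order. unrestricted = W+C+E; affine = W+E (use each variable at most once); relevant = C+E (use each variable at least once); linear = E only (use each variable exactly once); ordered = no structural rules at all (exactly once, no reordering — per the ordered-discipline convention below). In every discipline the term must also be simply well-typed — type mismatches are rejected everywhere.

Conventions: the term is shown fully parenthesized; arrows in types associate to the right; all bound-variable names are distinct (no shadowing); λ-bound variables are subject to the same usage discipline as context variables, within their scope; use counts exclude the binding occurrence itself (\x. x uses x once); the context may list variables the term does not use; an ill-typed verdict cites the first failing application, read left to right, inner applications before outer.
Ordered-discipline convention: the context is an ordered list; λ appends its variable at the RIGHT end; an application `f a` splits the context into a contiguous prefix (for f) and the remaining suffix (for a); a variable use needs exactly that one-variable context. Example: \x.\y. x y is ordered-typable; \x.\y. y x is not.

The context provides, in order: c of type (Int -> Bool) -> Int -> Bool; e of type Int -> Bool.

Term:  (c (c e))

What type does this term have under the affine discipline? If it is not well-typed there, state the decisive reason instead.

not well-typed under affine — uses contraction: c ×2
counts: c=2, e=1
use order (left to right): c, c, e
typing: well-typed — term : Int -> Bool
per-discipline verdicts: ordered ✗, linear ✗, affine ✗, relevant ✓, unrestricted ✓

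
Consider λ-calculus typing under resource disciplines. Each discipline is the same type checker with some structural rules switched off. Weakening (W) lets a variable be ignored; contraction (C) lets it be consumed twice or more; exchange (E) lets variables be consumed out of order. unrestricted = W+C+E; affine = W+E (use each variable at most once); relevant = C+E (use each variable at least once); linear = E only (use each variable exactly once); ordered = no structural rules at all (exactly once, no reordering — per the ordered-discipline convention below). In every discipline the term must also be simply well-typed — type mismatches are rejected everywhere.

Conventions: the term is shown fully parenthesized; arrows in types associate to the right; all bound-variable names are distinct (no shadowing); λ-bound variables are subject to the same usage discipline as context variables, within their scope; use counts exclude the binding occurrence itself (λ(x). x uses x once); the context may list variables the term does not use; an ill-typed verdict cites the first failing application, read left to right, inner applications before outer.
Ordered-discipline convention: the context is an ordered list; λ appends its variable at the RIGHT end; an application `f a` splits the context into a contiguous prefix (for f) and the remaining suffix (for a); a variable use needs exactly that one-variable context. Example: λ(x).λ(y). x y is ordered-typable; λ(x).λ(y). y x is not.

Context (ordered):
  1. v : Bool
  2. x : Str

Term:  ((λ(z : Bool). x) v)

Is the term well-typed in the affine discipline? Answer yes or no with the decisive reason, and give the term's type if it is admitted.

yes — no duplicate uses among v, x, z; term : Str
use counts: v: 1×; x: 1×; z (λ-bound): 0×
uses in reading order: x, v
typing: ✓ — Str
summary: ordered ✗; linear ✗; affine ✓; relevant ✗; unrestricted ✓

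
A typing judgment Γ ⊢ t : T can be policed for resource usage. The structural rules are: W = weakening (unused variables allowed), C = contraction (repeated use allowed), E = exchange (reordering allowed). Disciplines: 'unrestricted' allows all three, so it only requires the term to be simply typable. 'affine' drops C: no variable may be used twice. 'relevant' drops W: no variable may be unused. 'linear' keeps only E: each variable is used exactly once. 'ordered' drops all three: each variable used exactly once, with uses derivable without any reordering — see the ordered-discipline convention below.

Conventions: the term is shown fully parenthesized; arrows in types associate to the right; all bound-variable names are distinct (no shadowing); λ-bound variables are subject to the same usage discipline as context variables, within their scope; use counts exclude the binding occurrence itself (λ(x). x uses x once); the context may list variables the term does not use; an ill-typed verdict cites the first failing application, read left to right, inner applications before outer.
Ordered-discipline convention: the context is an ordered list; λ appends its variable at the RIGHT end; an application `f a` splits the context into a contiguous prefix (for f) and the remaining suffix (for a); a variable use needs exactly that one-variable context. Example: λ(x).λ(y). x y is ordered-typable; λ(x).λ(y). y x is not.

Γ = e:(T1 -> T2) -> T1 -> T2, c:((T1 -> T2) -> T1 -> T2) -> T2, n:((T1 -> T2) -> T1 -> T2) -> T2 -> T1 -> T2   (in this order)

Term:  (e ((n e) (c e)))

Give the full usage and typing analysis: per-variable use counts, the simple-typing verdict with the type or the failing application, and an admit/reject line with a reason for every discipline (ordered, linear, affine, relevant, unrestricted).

use counts: e: 3×, c: 1×, n: 1×
uses in reading order: e, n, e, c, e
typing: the term checks, with type T1 -> T2
ordered: ✗, needs contraction — e ×3
linear: ✗, needs contraction — e ×3
affine: ✗, needs contraction — e ×3
relevant: ✓, every one of e, c, n appears
unrestricted: ✓, simply typable at T1 -> T2; W, C, E all held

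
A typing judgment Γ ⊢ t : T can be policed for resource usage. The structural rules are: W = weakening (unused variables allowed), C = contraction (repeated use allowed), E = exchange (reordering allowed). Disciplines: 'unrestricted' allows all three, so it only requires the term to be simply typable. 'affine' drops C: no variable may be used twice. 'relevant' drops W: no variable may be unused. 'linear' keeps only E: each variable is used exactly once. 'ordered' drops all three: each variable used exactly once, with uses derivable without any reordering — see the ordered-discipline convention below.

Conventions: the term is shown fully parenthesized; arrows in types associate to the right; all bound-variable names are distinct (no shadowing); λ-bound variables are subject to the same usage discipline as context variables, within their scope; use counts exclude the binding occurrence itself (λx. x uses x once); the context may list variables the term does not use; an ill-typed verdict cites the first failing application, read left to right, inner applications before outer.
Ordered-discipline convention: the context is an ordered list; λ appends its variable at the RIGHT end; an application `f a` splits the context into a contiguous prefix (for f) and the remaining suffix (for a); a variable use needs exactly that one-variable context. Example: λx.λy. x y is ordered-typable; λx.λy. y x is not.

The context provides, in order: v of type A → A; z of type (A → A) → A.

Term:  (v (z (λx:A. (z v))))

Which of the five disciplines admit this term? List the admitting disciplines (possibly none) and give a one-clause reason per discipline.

admitted by: unrestricted
variable uses: v: 2; z: 2; x (λ-bound): 0
uses in reading order: v, z, z, v
typing: well-typed at A
ordered: ✗ — repeated use of v ×2, z ×2; x left unused
linear: ✗ — repeated use of v ×2, z ×2; x left unused
affine: ✗ — repeated use of v ×2, z ×2
relevant: ✗ — x left unused
unrestricted: ✓ — well-typed at A; no restrictions here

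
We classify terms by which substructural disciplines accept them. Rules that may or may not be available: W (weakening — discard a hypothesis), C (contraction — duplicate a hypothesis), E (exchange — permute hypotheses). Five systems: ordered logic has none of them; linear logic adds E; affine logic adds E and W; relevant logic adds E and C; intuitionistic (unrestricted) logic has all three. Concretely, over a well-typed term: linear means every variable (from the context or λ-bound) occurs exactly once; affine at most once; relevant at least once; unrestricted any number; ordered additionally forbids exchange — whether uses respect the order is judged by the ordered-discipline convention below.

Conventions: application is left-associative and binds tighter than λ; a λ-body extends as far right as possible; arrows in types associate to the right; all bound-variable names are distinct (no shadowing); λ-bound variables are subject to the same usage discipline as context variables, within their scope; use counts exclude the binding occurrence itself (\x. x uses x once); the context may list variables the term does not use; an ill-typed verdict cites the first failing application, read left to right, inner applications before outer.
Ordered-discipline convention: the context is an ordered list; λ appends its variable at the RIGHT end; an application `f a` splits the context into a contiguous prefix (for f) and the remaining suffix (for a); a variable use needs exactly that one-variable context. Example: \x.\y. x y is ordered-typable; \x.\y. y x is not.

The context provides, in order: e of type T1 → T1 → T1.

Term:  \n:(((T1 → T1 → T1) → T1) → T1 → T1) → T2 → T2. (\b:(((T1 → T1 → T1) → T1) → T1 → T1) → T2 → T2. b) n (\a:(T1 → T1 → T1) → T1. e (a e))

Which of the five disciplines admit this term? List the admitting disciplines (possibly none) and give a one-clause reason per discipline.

admitting disciplines: relevant, unrestricted
usage: e ×2, n [bound] ×1, b [bound] ×1, a [bound] ×1
order of uses: b, n, e, a, e
typing: ✓ — ((((T1 → T1 → T1) → T1) → T1 → T1) → T2 → T2) → T2 → T2
ordered ✗ (repeated use of e ×2)
linear ✗ (repeated use of e ×2)
affine ✗ (repeated use of e ×2)
relevant ✓ (every one of e, n, b, a appears)
unrestricted ✓ (simply typable at ((((T1 → T1 → T1) → T1) → T1 → T1) → T2 → T2) → T2 → T2; W, C, E all held)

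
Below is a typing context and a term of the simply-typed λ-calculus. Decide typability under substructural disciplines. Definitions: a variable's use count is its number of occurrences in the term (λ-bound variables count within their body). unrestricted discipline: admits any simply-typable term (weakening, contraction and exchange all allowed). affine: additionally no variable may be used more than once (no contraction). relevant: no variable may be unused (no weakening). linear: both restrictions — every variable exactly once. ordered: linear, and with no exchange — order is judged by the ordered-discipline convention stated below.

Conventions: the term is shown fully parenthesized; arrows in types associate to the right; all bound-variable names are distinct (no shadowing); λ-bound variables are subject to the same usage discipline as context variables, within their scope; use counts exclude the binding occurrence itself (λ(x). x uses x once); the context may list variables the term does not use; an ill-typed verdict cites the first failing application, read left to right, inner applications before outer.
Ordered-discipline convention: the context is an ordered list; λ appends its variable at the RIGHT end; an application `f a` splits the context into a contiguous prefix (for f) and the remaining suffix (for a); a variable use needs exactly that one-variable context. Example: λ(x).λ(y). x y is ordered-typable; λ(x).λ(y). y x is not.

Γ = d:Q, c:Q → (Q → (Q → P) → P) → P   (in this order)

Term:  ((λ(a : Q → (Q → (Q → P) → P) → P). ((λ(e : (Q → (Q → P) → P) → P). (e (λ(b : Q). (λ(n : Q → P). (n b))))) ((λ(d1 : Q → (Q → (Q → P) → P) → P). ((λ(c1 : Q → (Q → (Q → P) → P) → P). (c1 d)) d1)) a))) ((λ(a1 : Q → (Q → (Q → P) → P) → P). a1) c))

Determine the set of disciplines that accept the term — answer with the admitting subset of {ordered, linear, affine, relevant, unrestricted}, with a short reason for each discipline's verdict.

admitted by: linear, affine, relevant, unrestricted
variable uses: d=1; c=1; a (bound)=1; e (bound)=1; b (bound)=1; n (bound)=1; d1 (bound)=1; c1 (bound)=1; a1 (bound)=1
uses in reading order: e, n, b, c1, d, d1, a, a1, c
typing: well-typed — term : P
ordered: ✗ — use order e, n, b, c1, d, d1, a, a1, c needs exchange
linear: ✓ — single use per variable (d, c, a, e, b, n, d1, c1, a1)
affine: ✓ — d, c, a, e, b, n, d1, c1, a1: no repeats, contraction unneeded
relevant: ✓ — d, c, a, e, b, n, d1, c1, a1: all used, weakening unneeded
unrestricted: ✓ — well-typed at P; no restrictions here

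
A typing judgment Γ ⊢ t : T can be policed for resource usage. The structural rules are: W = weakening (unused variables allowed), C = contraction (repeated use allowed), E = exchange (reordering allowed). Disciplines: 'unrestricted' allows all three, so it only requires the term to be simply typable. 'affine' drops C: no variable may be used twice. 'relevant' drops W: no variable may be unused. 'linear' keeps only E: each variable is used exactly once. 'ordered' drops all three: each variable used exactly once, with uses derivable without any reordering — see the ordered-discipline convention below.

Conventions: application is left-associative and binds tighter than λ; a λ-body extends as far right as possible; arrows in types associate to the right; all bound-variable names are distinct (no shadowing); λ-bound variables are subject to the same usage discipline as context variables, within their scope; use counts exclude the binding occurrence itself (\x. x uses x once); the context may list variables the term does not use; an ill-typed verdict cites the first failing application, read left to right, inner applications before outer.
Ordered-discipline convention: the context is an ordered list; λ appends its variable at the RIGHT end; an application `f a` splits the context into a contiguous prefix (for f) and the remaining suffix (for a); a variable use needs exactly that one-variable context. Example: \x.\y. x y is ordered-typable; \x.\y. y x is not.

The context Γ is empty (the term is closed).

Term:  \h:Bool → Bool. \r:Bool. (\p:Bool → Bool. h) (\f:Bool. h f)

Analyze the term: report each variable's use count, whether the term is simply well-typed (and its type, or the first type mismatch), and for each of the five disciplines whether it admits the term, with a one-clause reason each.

variable uses: h (bound) ×2, r (bound) ×0, p (bound) ×0, f (bound) ×1
order of uses: h, h, f
typing: ✓ — (Bool → Bool) → Bool → Bool → Bool
ordered: ✗ — h ×2 used more than once (contraction); r, p never used (weakening)
linear: ✗ — h ×2 used more than once (contraction); r, p never used (weakening)
affine: ✗ — h ×2 used more than once (contraction)
relevant: ✗ — r, p never used (weakening)
unrestricted: ✓ — type-checks ((Bool → Bool) → Bool → Bool → Bool) and nothing is barred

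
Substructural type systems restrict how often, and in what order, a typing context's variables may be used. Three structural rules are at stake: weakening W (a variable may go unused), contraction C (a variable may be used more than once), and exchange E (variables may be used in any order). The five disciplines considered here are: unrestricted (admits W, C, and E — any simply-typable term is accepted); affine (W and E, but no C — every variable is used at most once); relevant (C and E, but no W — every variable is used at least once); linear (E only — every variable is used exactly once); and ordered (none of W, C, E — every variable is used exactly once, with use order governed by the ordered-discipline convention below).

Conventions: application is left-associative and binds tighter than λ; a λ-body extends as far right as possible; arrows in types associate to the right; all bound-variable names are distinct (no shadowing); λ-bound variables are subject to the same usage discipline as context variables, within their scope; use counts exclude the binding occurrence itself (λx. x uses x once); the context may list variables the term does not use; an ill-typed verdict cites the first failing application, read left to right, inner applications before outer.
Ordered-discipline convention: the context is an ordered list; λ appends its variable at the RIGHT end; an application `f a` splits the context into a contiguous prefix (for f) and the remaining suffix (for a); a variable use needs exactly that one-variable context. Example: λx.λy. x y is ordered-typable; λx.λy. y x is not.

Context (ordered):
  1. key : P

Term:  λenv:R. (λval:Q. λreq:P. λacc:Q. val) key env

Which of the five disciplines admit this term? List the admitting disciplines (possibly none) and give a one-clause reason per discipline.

admitted in: none
counts: key: 1×; env [bound]: 1×; val [bound]: 1×; req [bound]: 0×; acc [bound]: 0×
order of uses: val, key, env
typing: ill-typed: argument of type P where Q is required
ordered: ✗ — the type mismatch rejects it
linear: ✗ — not simply typable
affine: ✗ — fails simple typing
relevant: ✗ — a type mismatch blocks all five
unrestricted: ✗ — the type mismatch rejects it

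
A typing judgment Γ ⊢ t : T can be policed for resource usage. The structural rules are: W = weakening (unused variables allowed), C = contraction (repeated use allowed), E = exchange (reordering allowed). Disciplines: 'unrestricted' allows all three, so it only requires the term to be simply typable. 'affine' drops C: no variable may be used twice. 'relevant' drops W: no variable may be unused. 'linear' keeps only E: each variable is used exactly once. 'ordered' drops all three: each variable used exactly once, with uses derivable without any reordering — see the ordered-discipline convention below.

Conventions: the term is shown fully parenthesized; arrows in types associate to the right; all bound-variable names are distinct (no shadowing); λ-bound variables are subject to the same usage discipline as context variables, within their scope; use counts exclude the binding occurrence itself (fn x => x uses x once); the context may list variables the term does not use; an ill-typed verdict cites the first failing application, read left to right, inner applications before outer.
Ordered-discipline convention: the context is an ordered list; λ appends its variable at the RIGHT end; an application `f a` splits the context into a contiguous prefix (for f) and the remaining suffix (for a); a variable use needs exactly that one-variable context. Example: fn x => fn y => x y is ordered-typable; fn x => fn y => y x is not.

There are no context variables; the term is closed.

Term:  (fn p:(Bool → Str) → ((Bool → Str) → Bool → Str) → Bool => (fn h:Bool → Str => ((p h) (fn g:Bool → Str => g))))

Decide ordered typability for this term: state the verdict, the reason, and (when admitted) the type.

yes — p, h, g once each; derivable with no W/C/E; term : ((Bool → Str) → ((Bool → Str) → Bool → Str) → Bool) → (Bool → Str) → Bool
counts: p (λ-bound) ×1, h (λ-bound) ×1, g (λ-bound) ×1
use order (left to right): p, h, g
typing: well-typed — term : ((Bool → Str) → ((Bool → Str) → Bool → Str) → Bool) → (Bool → Str) → Bool
all disciplines: ordered ✓; linear ✓; affine ✓; relevant ✓; unrestricted ✓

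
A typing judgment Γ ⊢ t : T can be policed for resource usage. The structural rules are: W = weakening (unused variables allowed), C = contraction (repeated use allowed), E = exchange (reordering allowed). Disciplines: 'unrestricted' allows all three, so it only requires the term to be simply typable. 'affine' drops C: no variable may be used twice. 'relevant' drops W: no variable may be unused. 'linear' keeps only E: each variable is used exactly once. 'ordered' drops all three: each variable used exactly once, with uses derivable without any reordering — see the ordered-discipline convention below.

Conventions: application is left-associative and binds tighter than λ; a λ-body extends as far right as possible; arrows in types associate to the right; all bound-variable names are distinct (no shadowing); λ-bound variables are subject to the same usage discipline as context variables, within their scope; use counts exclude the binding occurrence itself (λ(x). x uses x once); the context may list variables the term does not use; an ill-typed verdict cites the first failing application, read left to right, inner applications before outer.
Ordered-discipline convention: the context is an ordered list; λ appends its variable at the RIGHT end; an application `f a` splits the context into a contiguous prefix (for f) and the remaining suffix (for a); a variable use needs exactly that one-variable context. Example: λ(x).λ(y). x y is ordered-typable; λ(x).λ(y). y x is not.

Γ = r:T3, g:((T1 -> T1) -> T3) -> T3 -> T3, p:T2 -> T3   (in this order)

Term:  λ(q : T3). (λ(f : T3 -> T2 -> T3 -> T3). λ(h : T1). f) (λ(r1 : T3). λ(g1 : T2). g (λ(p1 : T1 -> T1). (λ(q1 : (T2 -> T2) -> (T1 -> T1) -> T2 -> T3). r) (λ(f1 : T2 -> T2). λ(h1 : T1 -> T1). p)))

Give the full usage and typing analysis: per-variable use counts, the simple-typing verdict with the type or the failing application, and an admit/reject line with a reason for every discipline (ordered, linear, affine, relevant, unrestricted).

usage: r ×1; g ×1; p ×1; q (λ-bound) ×0; f (λ-bound) ×1; h (λ-bound) ×0; r1 (λ-bound) ×0; g1 (λ-bound) ×0; p1 (λ-bound) ×0; q1 (λ-bound) ×0; f1 (λ-bound) ×0; h1 (λ-bound) ×0
order of uses: f, g, r, p
typing: ✓ — T3 -> T1 -> T3 -> T2 -> T3 -> T3
ordered ✗ (unused: q, h, r1, g1, p1, q1, f1, h1 — weakening required)
linear ✗ (unused: q, h, r1, g1, p1, q1, f1, h1 — weakening required)
affine ✓ (no duplicate uses among r, g, p, q, f, h, r1, g1, p1, q1, f1, h1)
relevant ✗ (unused: q, h, r1, g1, p1, q1, f1, h1 — weakening required)
unrestricted ✓ (typability at T3 -> T1 -> T3 -> T2 -> T3 -> T3 is all that's needed)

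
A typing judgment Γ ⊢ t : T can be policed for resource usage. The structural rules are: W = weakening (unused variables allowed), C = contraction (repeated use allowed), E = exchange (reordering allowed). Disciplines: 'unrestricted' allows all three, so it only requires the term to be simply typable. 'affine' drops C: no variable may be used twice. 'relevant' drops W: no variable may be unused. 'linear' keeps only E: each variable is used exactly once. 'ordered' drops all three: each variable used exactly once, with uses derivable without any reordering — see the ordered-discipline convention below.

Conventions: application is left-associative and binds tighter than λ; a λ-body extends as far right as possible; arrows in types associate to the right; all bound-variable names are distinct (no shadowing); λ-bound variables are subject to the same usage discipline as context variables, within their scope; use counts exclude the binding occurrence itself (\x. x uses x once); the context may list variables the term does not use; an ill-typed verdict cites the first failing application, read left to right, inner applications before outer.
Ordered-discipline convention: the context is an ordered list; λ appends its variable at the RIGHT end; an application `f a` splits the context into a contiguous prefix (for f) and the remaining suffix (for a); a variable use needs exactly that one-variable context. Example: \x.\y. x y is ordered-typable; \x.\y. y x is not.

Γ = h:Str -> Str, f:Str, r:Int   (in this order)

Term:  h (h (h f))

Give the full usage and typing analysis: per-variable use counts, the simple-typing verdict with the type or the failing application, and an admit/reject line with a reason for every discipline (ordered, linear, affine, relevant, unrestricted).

variable uses: h ×3, f ×1, r ×0
order of uses: h, h, h, f
typing: the term checks, with type Str
ordered: ✗ — needs contraction — h ×3; r left unused
linear: ✗ — needs contraction — h ×3; r left unused
affine: ✗ — needs contraction — h ×3
relevant: ✗ — r left unused
unrestricted: ✓ — simply typable at Str; W, C, E all held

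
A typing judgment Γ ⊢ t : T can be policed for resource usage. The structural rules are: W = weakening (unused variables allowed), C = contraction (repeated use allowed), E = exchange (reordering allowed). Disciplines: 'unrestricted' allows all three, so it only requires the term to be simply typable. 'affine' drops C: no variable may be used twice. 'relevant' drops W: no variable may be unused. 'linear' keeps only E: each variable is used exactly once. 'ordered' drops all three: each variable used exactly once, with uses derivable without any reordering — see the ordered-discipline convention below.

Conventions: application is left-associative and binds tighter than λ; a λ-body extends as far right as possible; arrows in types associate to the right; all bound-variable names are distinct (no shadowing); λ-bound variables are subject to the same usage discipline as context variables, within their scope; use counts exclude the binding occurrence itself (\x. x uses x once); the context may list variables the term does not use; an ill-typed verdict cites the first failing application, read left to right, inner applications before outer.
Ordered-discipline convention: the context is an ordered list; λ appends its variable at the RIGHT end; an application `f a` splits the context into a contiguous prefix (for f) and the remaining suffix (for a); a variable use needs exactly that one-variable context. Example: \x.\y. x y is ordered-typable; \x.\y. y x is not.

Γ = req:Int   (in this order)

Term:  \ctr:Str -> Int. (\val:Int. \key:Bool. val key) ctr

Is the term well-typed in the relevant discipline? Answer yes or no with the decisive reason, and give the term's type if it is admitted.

no — a type mismatch blocks all five
counts: req=0, ctr [bound]=1, val [bound]=1, key [bound]=1
order of uses: val, key, ctr
typing: ill-typed: applying a non-function (Int)
all disciplines: ordered ✗ | linear ✗ | affine ✗ | relevant ✗ | unrestricted ✗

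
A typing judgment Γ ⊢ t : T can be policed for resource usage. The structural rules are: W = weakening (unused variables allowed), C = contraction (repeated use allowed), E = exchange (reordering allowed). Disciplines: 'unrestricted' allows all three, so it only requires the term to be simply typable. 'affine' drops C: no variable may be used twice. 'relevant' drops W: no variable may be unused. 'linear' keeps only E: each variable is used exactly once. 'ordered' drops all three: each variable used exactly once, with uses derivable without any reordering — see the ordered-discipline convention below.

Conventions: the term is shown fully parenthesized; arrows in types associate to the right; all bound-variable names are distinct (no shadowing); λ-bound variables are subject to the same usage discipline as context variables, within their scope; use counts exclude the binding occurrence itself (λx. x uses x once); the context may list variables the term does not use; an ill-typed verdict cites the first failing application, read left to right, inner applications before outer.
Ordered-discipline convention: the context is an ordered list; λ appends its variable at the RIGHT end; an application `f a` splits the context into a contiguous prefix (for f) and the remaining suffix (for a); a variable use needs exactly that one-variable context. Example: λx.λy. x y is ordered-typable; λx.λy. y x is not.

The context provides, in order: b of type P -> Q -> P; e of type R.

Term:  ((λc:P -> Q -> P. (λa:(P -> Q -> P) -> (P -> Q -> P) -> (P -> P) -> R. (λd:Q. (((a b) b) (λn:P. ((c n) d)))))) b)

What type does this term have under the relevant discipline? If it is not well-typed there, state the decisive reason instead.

not well-typed under relevant — e never used (weakening)
usage: b ×3; e ×0; c (bound) ×1; a (bound) ×1; d (bound) ×1; n (bound) ×1
order of uses: a, b, b, c, n, d, b
typing: well-typed at ((P -> Q -> P) -> (P -> Q -> P) -> (P -> P) -> R) -> Q -> R
per-discipline verdicts: ordered ✗ · linear ✗ · affine ✗ · relevant ✗ · unrestricted ✓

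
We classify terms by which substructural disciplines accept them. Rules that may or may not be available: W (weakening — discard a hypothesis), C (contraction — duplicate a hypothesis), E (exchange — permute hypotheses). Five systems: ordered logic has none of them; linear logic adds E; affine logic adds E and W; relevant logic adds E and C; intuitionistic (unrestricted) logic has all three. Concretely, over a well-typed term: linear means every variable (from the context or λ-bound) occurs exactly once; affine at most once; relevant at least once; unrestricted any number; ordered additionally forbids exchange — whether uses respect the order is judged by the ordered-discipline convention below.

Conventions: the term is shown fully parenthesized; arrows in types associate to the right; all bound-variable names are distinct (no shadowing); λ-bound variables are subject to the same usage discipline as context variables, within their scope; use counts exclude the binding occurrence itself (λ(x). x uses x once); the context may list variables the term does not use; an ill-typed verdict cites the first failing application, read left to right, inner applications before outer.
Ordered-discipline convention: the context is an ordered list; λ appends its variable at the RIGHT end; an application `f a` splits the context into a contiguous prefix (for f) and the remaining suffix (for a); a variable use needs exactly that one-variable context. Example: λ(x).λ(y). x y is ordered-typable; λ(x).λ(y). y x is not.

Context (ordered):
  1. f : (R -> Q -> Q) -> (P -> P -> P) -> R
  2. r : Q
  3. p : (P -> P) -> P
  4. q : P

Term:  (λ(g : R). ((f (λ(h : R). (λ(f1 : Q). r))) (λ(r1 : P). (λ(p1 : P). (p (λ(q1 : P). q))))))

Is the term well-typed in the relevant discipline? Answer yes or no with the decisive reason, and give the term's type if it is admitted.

no — g, h, f1, r1, p1, q1 never used (weakening)
use counts: f ×1, r ×1, p ×1, q ×1, g [bound] ×0, h [bound] ×0, f1 [bound] ×0, r1 [bound] ×0, p1 [bound] ×0, q1 [bound] ×0
left-to-right use order: f, r, p, q
typing: well-typed at R -> R
per-discipline verdicts: ordered ✗ | linear ✗ | affine ✓ | relevant ✗ | unrestricted ✓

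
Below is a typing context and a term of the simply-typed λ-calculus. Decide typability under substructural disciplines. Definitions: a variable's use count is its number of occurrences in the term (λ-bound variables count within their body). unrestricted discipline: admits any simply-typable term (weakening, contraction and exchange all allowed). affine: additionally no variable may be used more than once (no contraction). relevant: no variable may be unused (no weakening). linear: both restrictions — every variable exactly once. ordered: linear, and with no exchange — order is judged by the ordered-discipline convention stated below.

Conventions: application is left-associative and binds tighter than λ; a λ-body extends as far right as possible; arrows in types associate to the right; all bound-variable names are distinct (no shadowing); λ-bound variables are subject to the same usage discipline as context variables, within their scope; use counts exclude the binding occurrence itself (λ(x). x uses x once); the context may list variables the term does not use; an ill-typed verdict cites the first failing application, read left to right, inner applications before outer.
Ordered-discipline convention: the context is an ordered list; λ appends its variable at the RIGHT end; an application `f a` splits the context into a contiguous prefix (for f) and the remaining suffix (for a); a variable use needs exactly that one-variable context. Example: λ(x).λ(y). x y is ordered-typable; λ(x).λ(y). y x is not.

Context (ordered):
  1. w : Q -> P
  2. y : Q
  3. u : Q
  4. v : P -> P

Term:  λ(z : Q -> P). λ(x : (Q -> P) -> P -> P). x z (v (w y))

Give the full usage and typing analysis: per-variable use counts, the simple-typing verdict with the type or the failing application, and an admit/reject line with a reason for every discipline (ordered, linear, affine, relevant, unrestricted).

variable uses: w=1; y=1; u=0; v=1; z [bound]=1; x [bound]=1
order of uses: x, z, v, w, y
typing: well-typed at (Q -> P) -> ((Q -> P) -> P -> P) -> P
ordered: ✗ — needs weakening: u unused
linear: ✗ — needs weakening: u unused
affine: ✓ — none of w, y, u, v, z, x used more than once
relevant: ✗ — needs weakening: u unused
unrestricted: ✓ — well-typed at (Q -> P) -> ((Q -> P) -> P -> P) -> P; no restrictions here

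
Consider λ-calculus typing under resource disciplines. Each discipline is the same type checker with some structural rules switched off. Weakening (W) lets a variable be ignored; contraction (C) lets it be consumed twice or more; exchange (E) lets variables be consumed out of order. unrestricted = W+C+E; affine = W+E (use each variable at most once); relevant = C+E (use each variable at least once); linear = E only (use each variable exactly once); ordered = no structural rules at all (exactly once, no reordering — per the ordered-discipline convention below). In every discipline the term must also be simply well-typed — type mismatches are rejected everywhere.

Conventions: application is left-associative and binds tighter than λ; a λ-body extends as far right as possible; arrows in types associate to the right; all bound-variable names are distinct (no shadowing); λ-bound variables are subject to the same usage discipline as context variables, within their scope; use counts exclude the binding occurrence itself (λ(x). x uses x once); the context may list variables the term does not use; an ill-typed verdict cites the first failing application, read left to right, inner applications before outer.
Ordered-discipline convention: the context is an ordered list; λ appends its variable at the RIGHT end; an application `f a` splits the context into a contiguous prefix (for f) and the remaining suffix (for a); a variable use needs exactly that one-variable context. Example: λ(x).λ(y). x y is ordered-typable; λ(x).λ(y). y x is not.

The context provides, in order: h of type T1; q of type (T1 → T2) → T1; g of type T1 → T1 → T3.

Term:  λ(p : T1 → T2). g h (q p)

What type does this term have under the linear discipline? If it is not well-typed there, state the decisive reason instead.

term : (T1 → T2) → T3
variable uses: h ×1, q ×1, g ×1, p (λ-bound) ×1
use order (left to right): g, h, q, p
typing: ✓ — (T1 → T2) → T3
across the five disciplines: ordered ✗ | linear ✓ | affine ✓ | relevant ✓ | unrestricted ✓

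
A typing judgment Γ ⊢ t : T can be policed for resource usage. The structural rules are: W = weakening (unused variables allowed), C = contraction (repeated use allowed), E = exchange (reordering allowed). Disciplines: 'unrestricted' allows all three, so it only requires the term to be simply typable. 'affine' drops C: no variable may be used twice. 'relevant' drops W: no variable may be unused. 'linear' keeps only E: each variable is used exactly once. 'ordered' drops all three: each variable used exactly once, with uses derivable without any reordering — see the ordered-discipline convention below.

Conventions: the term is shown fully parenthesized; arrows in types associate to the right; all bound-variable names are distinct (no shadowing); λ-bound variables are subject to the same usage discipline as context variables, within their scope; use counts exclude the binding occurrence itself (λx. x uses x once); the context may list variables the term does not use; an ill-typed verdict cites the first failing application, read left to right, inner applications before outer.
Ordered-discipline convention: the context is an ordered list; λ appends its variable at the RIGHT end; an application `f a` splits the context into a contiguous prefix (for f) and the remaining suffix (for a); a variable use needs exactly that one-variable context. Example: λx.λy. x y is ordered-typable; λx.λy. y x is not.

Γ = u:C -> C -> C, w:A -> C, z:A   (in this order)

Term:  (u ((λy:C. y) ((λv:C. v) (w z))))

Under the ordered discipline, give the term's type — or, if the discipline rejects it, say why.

term : C -> C
counts: u: 1, w: 1, z: 1, y (bound): 1, v (bound): 1
uses in reading order: u, y, v, w, z
typing: well-typed at C -> C
per-discipline verdicts: ordered ✓, linear ✓, affine ✓, relevant ✓, unrestricted ✓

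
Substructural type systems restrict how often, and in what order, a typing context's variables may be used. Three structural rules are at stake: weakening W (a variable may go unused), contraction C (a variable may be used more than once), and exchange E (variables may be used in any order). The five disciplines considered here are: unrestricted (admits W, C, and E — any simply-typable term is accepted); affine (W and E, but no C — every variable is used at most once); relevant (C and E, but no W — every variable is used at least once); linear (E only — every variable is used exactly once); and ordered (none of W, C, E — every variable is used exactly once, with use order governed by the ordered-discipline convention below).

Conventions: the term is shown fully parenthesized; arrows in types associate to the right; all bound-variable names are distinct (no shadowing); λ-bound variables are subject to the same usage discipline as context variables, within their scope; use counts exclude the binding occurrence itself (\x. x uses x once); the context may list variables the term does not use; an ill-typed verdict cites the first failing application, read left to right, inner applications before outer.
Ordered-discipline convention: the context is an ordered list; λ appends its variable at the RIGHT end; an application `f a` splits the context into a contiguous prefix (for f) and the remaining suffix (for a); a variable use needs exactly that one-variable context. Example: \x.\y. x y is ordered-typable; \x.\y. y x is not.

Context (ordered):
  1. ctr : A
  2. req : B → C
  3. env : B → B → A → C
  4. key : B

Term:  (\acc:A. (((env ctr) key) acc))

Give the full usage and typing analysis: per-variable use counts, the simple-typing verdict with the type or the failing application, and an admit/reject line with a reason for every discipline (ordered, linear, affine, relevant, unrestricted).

usage: ctr: 1×; req: 0×; env: 1×; key: 1×; acc [bound]: 1×
order of uses: env, ctr, key, acc
typing: ill-typed: a function awaiting B gets A
ordered: ✗ — not simply typable
linear: ✗ — fails simple typing
affine: ✗ — a type mismatch blocks all five
relevant: ✗ — the type mismatch rejects it
unrestricted: ✗ — not simply typable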